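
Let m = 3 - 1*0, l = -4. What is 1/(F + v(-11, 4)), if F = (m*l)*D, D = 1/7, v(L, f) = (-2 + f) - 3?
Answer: -7/19 ≈ -0.36842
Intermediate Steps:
v(L, f) = -5 + f
D = ⅐ ≈ 0.14286
m = 3 (m = 3 + 0 = 3)
F = -12/7 (F = (3*(-4))*(⅐) = -12*⅐ = -12/7 ≈ -1.7143)
1/(F + v(-11, 4)) = 1/(-12/7 + (-5 + 4)) = 1/(-12/7 - 1) = 1/(-19/7) = -7/19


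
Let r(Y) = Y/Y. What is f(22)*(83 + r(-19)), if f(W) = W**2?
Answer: 40656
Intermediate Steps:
r(Y) = 1
f(22)*(83 + r(-19)) = 22**2*(83 + 1) = 484*84 = 40656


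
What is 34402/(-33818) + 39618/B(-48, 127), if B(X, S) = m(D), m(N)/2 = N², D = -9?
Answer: 37061900/152181 ≈ 243.54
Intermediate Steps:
m(N) = 2*N²
B(X, S) = 162 (B(X, S) = 2*(-9)² = 2*81 = 162)
34402/(-33818) + 39618/B(-48, 127) = 34402/(-33818) + 39618/162 = 34402*(-1/33818) + 39618*(1/162) = -17201/16909 + 2201/9 = 37061900/152181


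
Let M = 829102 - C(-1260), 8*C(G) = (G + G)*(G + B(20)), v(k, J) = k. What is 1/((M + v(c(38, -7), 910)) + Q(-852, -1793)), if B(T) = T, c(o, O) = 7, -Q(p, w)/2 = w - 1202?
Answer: 1/444499 ≈ 2.2497e-6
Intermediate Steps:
Q(p, w) = 2404 - 2*w (Q(p, w) = -2*(w - 1202) = -2*(-1202 + w) = 2404 - 2*w)
C(G) = G*(20 + G)/4 (C(G) = ((G + G)*(G + 20))/8 = ((2*G)*(20 + G))/8 = (2*G*(20 + G))/8 = G*(20 + G)/4)
M = 438502 (M = 829102 - (-1260)*(20 - 1260)/4 = 829102 - (-1260)*(-1240)/4 = 829102 - 1*390600 = 829102 - 390600 = 438502)
1/((M + v(c(38, -7), 910)) + Q(-852, -1793)) = 1/((438502 + 7) + (2404 - 2*(-1793))) = 1/(438509 + (2404 + 3586)) = 1/(438509 + 5990) = 1/444499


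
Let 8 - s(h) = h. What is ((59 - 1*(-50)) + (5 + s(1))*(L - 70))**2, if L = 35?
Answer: 96721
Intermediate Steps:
s(h) = 8 - h
((59 - 1*(-50)) + (5 + s(1))*(L - 70))**2 = ((59 - 1*(-50)) + (5 + (8 - 1*1))*(35 - 70))**2 = ((59 + 50) + (5 + (8 - 1))*(-35))**2 = (109 + (5 + 7)*(-35))**2 = (109 + 12*(-35))**2 = (109 - 420)**2 = (-311)**2 = 96721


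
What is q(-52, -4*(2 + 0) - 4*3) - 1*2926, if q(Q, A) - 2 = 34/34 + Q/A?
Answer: -14602/5 ≈ -2920.4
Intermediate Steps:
q(Q, A) = 3 + Q/A (q(Q, A) = 2 + (34/34 + Q/A) = 2 + (34*(1/34) + Q/A) = 2 + (1 + Q/A) = 3 + Q/A)
q(-52, -4*(2 + 0) - 4*3) - 1*2926 = (3 - 52/(-4*(2 + 0) - 4*3)) - 1*2926 = (3 - 52/(-4*2 - 12)) - 2926 = (3 - 52/(-8 - 12)) - 2926 = (3 - 52/(-20)) - 2926 = (3 - 52*(-1/20)) - 2926 = (3 + 13/5) - 2926 = 28/5 - 2926 = -14602/5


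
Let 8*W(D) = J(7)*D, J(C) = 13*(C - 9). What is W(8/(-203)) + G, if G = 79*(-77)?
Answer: -1234823/203 ≈ -6082.9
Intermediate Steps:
J(C) = -117 + 13*C (J(C) = 13*(-9 + C) = -117 + 13*C)
W(D) = -13*D/4 (W(D) = ((-117 + 13*7)*D)/8 = ((-117 + 91)*D)/8 = (-26*D)/8 = -13*D/4)
G = -6083
W(8/(-203)) + G = -26/(-203) - 6083 = -26*(-1)/203 - 6083 = -13/4*(-8/203) - 6083 = 26/203 - 6083 = -1234823/203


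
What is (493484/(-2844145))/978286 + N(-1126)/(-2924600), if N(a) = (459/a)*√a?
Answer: -246742/1391193617735 + 459*I*√1126/3293099600 ≈ -1.7736e-7 + 4.6771e-6*I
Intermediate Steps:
N(a) = 459/√a
(493484/(-2844145))/978286 + N(-1126)/(-2924600) = (493484/(-2844145))/978286 + (459/√(-1126))/(-2924600) = (493484*(-1/2844145))*(1/978286) + (459*(-I*√1126/1126))*(-1/2924600) = -493484/2844145*1/978286 - 459*I*√1126/1126*(-1/2924600) = -246742/1391193617735 + 459*I*√1126/3293099600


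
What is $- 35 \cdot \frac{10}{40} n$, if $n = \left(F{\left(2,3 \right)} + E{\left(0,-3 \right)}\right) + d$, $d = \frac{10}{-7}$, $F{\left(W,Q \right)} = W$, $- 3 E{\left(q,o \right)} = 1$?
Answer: $- \frac{25}{12} \approx -2.0833$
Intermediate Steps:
$E{\left(q,o \right)} = - \frac{1}{3}$ ($E{\left(q,o \right)} = \left(- \frac{1}{3}\right) 1 = - \frac{1}{3}$)
$d = - \frac{10}{7}$ ($d = 10 \left(- \frac{1}{7}\right) = - \frac{10}{7} \approx -1.4286$)
$n = \frac{5}{21}$ ($n = \left(2 - \frac{1}{3}\right) - \frac{10}{7} = \frac{5}{3} - \frac{10}{7} = \frac{5}{21} \approx 0.2381$)
$- 35 \cdot \frac{10}{40} n = - 35 \cdot \frac{10}{40} \cdot \frac{5}{21} = - 35 \cdot 10 \cdot \frac{1}{40} \cdot \frac{5}{21} = \left(-35\right) \frac{1}{4} \cdot \frac{5}{21} = \left(- \frac{35}{4}\right) \frac{5}{21} = - \frac{25}{12}$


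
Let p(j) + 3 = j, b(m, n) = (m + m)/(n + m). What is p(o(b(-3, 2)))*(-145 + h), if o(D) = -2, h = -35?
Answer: 900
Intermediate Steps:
b(m, n) = 2*m/(m + n) (b(m, n) = (2*m)/(m + n) = 2*m/(m + n))
p(j) = -3 + j
p(o(b(-3, 2)))*(-145 + h) = (-3 - 2)*(-145 - 35) = -5*(-180) = 900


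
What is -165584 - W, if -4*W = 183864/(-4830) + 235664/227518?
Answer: -15164367350089/91575995 ≈ -1.6559e+5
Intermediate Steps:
W = 847794009/91575995 (W = -(183864/(-4830) + 235664/227518)/4 = -(183864*(-1/4830) + 235664*(1/227518))/4 = -(-30644/805 + 117832/113759)/4 = -¼*(-3391176036/91575995) = 847794009/91575995 ≈ 9.2578)
-165584 - W = -165584 - 1*847794009/91575995 = -165584 - 847794009/91575995 = -15164367350089/91575995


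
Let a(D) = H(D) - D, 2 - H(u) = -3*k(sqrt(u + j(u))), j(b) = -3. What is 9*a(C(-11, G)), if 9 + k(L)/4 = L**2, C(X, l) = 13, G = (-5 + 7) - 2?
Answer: 9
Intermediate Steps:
G = 0 (G = 2 - 2 = 0)
k(L) = -36 + 4*L**2
H(u) = -142 + 12*u (H(u) = 2 - (-3)*(-36 + 4*(sqrt(u - 3))**2) = 2 - (-3)*(-36 + 4*(sqrt(-3 + u))**2) = 2 - (-3)*(-36 + 4*(-3 + u)) = 2 - (-3)*(-36 + (-12 + 4*u)) = 2 - (-3)*(-48 + 4*u) = 2 - (144 - 12*u) = 2 + (-144 + 12*u) = -142 + 12*u)
a(D) = -142 + 11*D (a(D) = (-142 + 12*D) - D = -142 + 11*D)
9*a(C(-11, G)) = 9*(-142 + 11*13) = 9*(-142 + 143) = 9*1 = 9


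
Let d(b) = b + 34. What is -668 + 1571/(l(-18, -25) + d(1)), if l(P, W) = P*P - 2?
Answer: -236905/357 ≈ -663.60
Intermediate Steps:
d(b) = 34 + b
l(P, W) = -2 + P² (l(P, W) = P² - 2 = -2 + P²)
-668 + 1571/(l(-18, -25) + d(1)) = -668 + 1571/((-2 + (-18)²) + (34 + 1)) = -668 + 1571/((-2 + 324) + 35) = -668 + 1571/(322 + 35) = -668 + 1571/357 = -236905/357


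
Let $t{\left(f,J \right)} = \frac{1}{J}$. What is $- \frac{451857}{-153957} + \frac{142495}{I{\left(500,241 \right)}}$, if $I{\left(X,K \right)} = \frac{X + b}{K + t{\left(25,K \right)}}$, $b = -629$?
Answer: $- \frac{424731611370119}{1595456391} \approx -2.6621 \cdot 10^{5}$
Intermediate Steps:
$I{\left(X,K \right)} = \frac{-629 + X}{K + \frac{1}{K}}$ ($I{\left(X,K \right)} = \frac{X - 629}{K + \frac{1}{K}} = \frac{-629 + X}{K + \frac{1}{K}}$)
$- \frac{451857}{-153957} + \frac{142495}{I{\left(500,241 \right)}} = - \frac{451857}{-153957} + \frac{142495}{241 \frac{1}{1 + 241^{2}} \left(-629 + 500\right)} = \left(-451857\right) \left(- \frac{1}{153957}\right) + \frac{142495}{241 \frac{1}{1 + 58081} \left(-129\right)} = \frac{150619}{51319} + \frac{142495}{241 \cdot \frac{1}{58082} \left(-129\right)} = \frac{150619}{51319} + \frac{142495}{- \frac{31089}{58082}} = \frac{150619}{51319} + 142495 \left(- \frac{58082}{31089}\right) = \frac{150619}{51319} - \frac{8276394590}{31089} = - \frac{424731611370119}{1595456391}$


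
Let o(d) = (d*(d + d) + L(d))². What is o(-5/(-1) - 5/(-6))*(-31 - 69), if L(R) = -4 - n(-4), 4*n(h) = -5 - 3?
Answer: -35343025/81 ≈ -4.3633e+5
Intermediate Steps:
n(h) = -2 (n(h) = (-5 - 3)/4 = (¼)*(-8) = -2)
L(R) = -2 (L(R) = -4 - 1*(-2) = -4 + 2 = -2)
o(d) = (-2 + 2*d²)² (o(d) = (d*(d + d) - 2)² = (d*(2*d) - 2)² = (2*d² - 2)² = (-2 + 2*d²)²)
o(-5/(-1) - 5/(-6))*(-31 - 69) = (4*(-1 + (-5/(-1) - 5/(-6))²)²)*(-31 - 69) = (4*(-1 + (-5*(-1) - 5*(-⅙))²)²)*(-100) = (4*(-1 + (5 + ⅚)²)²)*(-100) = (4*(-1 + (35/6)²)²)*(-100) = (4*(-1 + 1225/36)²)*(-100) = (4*(1189/36)²)*(-100) = (4*(1413721/1296))*(-100) = (1413721/324)*(-100) = -35343025/81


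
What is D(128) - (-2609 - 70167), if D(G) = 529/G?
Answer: 9315857/128 ≈ 72780.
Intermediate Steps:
D(128) - (-2609 - 70167) = 529/128 - (-2609 - 70167) = 529*(1/128) - 1*(-72776) = 529/128 + 72776 = 9315857/128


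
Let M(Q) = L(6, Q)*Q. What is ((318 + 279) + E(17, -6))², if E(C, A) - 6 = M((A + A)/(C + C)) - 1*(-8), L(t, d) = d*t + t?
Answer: 31040449489/83521 ≈ 3.7165e+5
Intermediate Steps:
L(t, d) = t + d*t
M(Q) = Q*(6 + 6*Q) (M(Q) = (6*(1 + Q))*Q = (6 + 6*Q)*Q = Q*(6 + 6*Q))
E(C, A) = 14 + 6*A*(1 + A/C)/C (E(C, A) = 6 + (6*((A + A)/(C + C))*(1 + (A + A)/(C + C)) - 1*(-8)) = 6 + (6*((2*A)/((2*C)))*(1 + (2*A)/((2*C))) + 8) = 6 + (6*((2*A)*(1/(2*C)))*(1 + (2*A)*(1/(2*C))) + 8) = 6 + (6*(A/C)*(1 + A/C) + 8) = 6 + (6*A*(1 + A/C)/C + 8) = 6 + (8 + 6*A*(1 + A/C)/C) = 14 + 6*A*(1 + A/C)/C)
((318 + 279) + E(17, -6))² = ((318 + 279) + 2*(7*17² + 3*(-6)*(-6 + 17))/17²)² = (597 + 2*(1/289)*(7*289 + 3*(-6)*11))² = (597 + 2*(1/289)*(2023 - 198))² = (597 + 2*(1/289)*1825)² = (597 + 3650/289)² = (176183/289)² = 31040449489/83521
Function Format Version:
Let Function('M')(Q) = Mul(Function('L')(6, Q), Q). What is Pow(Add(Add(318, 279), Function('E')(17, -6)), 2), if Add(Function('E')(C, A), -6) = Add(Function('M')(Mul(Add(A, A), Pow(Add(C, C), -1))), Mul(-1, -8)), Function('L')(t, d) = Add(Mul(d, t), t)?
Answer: Rational(31040449489, 83521) ≈ 3.7165e+5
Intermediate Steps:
Function('L')(t, d) = Add(t, Mul(d, t))
Function('M')(Q) = Mul(Q, Add(6, Mul(6, Q))) (Function('M')(Q) = Mul(Mul(6, Add(1, Q)), Q) = Mul(Add(6, Mul(6, Q)), Q) = Mul(Q, Add(6, Mul(6, Q))))
Function('E')(C, A) = Add(14, Mul(6, A, Pow(C, -1), Add(1, Mul(A, Pow(C, -1))))) (Function('E')(C, A) = Add(6, Add(Mul(6, Mul(Add(A, A), Pow(Add(C, C), -1)), Add(1, Mul(Add(A, A), Pow(Add(C, C), -1)))), Mul(-1, -8))) = Add(6, Add(Mul(6, Mul(Mul(2, A), Pow(Mul(2, C), -1)), Add(1, Mul(Mul(2, A), Pow(Mul(2, C), -1)))), 8)) = Add(6, Add(Mul(6, Mul(Mul(2, A), Mul(Rational(1, 2), Pow(C, -1))), Add(1, Mul(Mul(2, A), Mul(Rational(1, 2), Pow(C, -1))))), 8)) = Add(6, Add(Mul(6, Mul(A, Pow(C, -1)), Add(1, Mul(A, Pow(C, -1)))), 8)) = Add(6, Add(Mul(6, A, Pow(C, -1), Add(1, Mul(A, Pow(C, -1)))), 8)) = Add(6, Add(8, Mul(6, A, Pow(C, -1), Add(1, Mul(A, Pow(C, -1)))))) = Add(14, Mul(6, A, Pow(C, -1), Add(1, Mul(A, Pow(C, -1))))))
Pow(Add(Add(318, 279), Function('E')(17, -6)), 2) = Pow(Add(Add(318, 279), Mul(2, Pow(17, -2), Add(Mul(7, Pow(17, 2)), Mul(3, -6, Add(-6, 17))))), 2) = Pow(Add(597, Mul(2, Rational(1, 289), Add(Mul(7, 289), Mul(3, -6, 11)))), 2) = Pow(Add(597, Mul(2, Rational(1, 289), Add(2023, -198))), 2) = Pow(Add(597, Mul(2, Rational(1, 289), 1825)), 2) = Pow(Add(597, Rational(3650, 289)), 2) = Pow(Rational(176183, 289), 2) = Rational(31040449489, 83521)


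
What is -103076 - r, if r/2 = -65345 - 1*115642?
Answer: 258898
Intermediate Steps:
r = -361974 (r = 2*(-65345 - 1*115642) = 2*(-65345 - 115642) = 2*(-180987) = -361974)
-103076 - r = -103076 - 1*(-361974) = -103076 + 361974 = 258898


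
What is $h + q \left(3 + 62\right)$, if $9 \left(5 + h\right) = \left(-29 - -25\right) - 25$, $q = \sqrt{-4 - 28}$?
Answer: $- \frac{74}{9} + 260 i \sqrt{2} \approx -8.2222 + 367.7 i$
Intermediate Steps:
$q = 4 i \sqrt{2}$ ($q = \sqrt{-32} = 4 i \sqrt{2} \approx 5.6569 i$)
$h = - \frac{74}{9}$ ($h = -5 + \frac{\left(-29 - -25\right) - 25}{9} = -5 + \frac{\left(-29 + 25\right) - 25}{9} = -5 + \frac{-4 - 25}{9} = -5 + \frac{1}{9} \left(-29\right) = -5 - \frac{29}{9} = - \frac{74}{9} \approx -8.2222$)
$h + q \left(3 + 62\right) = - \frac{74}{9} + 4 i \sqrt{2} \left(3 + 62\right) = - \frac{74}{9} + 4 i \sqrt{2} \cdot 65 = - \frac{74}{9} + 260 i \sqrt{2}$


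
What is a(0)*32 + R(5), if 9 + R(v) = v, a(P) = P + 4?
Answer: 124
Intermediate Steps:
a(P) = 4 + P
R(v) = -9 + v
a(0)*32 + R(5) = (4 + 0)*32 + (-9 + 5) = 4*32 - 4 = 128 - 4 = 124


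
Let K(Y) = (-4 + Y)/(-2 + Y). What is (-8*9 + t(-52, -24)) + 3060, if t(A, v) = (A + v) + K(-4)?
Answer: 8740/3 ≈ 2913.3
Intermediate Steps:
K(Y) = (-4 + Y)/(-2 + Y)
t(A, v) = 4/3 + A + v (t(A, v) = (A + v) + (-4 - 4)/(-2 - 4) = (A + v) - 8/(-6) = (A + v) - 1/6*(-8) = (A + v) + 4/3 = 4/3 + A + v)
(-8*9 + t(-52, -24)) + 3060 = (-8*9 + (4/3 - 52 - 24)) + 3060 = (-72 - 224/3) + 3060 = -440/3 + 3060 = 8740/3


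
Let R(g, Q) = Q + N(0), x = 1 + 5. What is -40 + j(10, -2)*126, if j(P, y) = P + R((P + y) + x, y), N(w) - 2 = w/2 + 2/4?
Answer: 1283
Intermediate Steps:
N(w) = 5/2 + w/2 (N(w) = 2 + (w/2 + 2/4) = 2 + (w*(½) + 2*(¼)) = 2 + (w/2 + ½) = 2 + (½ + w/2) = 5/2 + w/2)
x = 6
R(g, Q) = 5/2 + Q (R(g, Q) = Q + (5/2 + (½)*0) = Q + (5/2 + 0) = Q + 5/2 = 5/2 + Q)
j(P, y) = 5/2 + P + y (j(P, y) = P + (5/2 + y) = 5/2 + P + y)
-40 + j(10, -2)*126 = -40 + (5/2 + 10 - 2)*126 = -40 + (21/2)*126 = -40 + 1323 = 1283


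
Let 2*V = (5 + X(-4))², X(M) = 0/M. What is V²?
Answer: 625/4 ≈ 156.25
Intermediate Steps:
X(M) = 0
V = 25/2 (V = (5 + 0)²/2 = (½)*5² = (½)*25 = 25/2 ≈ 12.500)
V² = (25/2)² = 625/4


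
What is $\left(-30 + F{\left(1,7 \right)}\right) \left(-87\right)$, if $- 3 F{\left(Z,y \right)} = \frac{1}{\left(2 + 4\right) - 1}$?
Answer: $\frac{13079}{5} \approx 2615.8$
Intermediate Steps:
$F{\left(Z,y \right)} = - \frac{1}{15}$ ($F{\left(Z,y \right)} = - \frac{1}{3 \left(\left(2 + 4\right) - 1\right)} = - \frac{1}{3 \left(6 - 1\right)} = - \frac{1}{3 \cdot 5} = \left(- \frac{1}{3}\right) \frac{1}{5} = - \frac{1}{15}$)
$\left(-30 + F{\left(1,7 \right)}\right) \left(-87\right) = \left(-30 - \frac{1}{15}\right) \left(-87\right) = \left(- \frac{451}{15}\right) \left(-87\right) = \frac{13079}{5}$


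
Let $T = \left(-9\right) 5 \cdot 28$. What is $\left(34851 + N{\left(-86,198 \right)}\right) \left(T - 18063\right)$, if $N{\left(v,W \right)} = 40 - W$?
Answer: $-670372839$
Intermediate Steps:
$T = -1260$ ($T = \left(-45\right) 28 = -1260$)
$\left(34851 + N{\left(-86,198 \right)}\right) \left(T - 18063\right) = \left(34851 + \left(40 - 198\right)\right) \left(-1260 - 18063\right) = \left(34851 + \left(40 - 198\right)\right) \left(-19323\right) = \left(34851 - 158\right) \left(-19323\right) = 34693 \left(-19323\right) = -670372839$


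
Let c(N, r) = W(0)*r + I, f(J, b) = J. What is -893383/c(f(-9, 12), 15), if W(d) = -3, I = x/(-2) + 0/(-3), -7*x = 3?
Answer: 12507362/627 ≈ 19948.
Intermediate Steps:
x = -3/7 (x = -⅐*3 = -3/7 ≈ -0.42857)
I = 3/14 (I = -3/7/(-2) + 0/(-3) = -3/7*(-½) + 0*(-⅓) = 3/14 + 0 = 3/14 ≈ 0.21429)
c(N, r) = 3/14 - 3*r (c(N, r) = -3*r + 3/14 = 3/14 - 3*r)
-893383/c(f(-9, 12), 15) = -893383/(3/14 - 3*15) = -893383/(3/14 - 45) = -893383/(-627/14) = -893383*(-14/627) = 12507362/627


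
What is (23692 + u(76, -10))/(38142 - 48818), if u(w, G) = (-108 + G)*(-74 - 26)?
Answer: -8873/2669 ≈ -3.3245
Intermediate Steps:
u(w, G) = 10800 - 100*G (u(w, G) = (-108 + G)*(-100) = 10800 - 100*G)
(23692 + u(76, -10))/(38142 - 48818) = (23692 + (10800 - 100*(-10)))/(38142 - 48818) = (23692 + (10800 + 1000))/(-10676) = (23692 + 11800)*(-1/10676) = 35492*(-1/10676) = -8873/2669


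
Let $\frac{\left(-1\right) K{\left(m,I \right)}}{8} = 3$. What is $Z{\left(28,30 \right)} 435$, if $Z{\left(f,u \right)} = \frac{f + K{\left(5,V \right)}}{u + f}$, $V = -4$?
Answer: $30$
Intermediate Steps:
$K{\left(m,I \right)} = -24$ ($K{\left(m,I \right)} = \left(-8\right) 3 = -24$)
$Z{\left(f,u \right)} = \frac{-24 + f}{f + u}$ ($Z{\left(f,u \right)} = \frac{f - 24}{u + f} = \frac{-24 + f}{f + u}$)
$Z{\left(28,30 \right)} 435 = \frac{-24 + 28}{28 + 30} \cdot 435 = \frac{1}{58} \cdot 4 \cdot 435 = \frac{2}{29} \cdot 435 = 30$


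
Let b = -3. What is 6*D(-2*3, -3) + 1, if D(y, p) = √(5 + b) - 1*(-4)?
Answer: 25 + 6*√2 ≈ 33.485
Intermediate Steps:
D(y, p) = 4 + √2 (D(y, p) = √(5 - 3) - 1*(-4) = √2 + 4 = 4 + √2)
6*D(-2*3, -3) + 1 = 6*(4 + √2) + 1 = (24 + 6*√2) + 1 = 25 + 6*√2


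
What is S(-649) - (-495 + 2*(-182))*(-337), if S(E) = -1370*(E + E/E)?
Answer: 598277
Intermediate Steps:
S(E) = -1370 - 1370*E (S(E) = -1370*(E + 1) = -1370*(1 + E) = -1370 - 1370*E)
S(-649) - (-495 + 2*(-182))*(-337) = (-1370 - 1370*(-649)) - (-495 + 2*(-182))*(-337) = (-1370 + 889130) - (-495 - 364)*(-337) = 887760 - (-859)*(-337) = 887760 - 1*289483 = 887760 - 289483 = 598277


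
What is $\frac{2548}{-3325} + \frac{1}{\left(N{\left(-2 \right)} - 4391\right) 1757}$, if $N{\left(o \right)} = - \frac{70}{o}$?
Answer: $- \frac{2785871563}{3635408700} \approx -0.76632$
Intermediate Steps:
$\frac{2548}{-3325} + \frac{1}{\left(N{\left(-2 \right)} - 4391\right) 1757} = \frac{2548}{-3325} + \frac{1}{\left(- \frac{70}{-2} - 4391\right) 1757} = 2548 \left(- \frac{1}{3325}\right) + \frac{1}{\left(-70\right) \left(- \frac{1}{2}\right) - 4391} \cdot \frac{1}{1757} = - \frac{364}{475} + \frac{1}{35 - 4391} \cdot \frac{1}{1757} = - \frac{364}{475} + \frac{1}{-4356} \cdot \frac{1}{1757} = - \frac{364}{475} - \frac{1}{7653492} = - \frac{2785871563}{3635408700}$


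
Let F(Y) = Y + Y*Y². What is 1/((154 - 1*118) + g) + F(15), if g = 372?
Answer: 1383121/408 ≈ 3390.0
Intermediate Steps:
F(Y) = Y + Y³
1/((154 - 1*118) + g) + F(15) = 1/((154 - 1*118) + 372) + (15 + 15³) = 1/((154 - 118) + 372) + (15 + 3375) = 1/(36 + 372) + 3390 = 1/408 + 3390 = 1383121/408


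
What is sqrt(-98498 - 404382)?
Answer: 4*I*sqrt(31430) ≈ 709.14*I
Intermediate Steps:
sqrt(-98498 - 404382) = sqrt(-502880) = 4*I*sqrt(31430)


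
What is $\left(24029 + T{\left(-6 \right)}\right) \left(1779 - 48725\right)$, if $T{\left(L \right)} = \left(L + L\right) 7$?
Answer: $-1124121970$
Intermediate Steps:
$T{\left(L \right)} = 14 L$ ($T{\left(L \right)} = 2 L 7 = 14 L$)
$\left(24029 + T{\left(-6 \right)}\right) \left(1779 - 48725\right) = \left(24029 + 14 \left(-6\right)\right) \left(1779 - 48725\right) = \left(24029 - 84\right) \left(-46946\right) = 23945 \left(-46946\right) = -1124121970$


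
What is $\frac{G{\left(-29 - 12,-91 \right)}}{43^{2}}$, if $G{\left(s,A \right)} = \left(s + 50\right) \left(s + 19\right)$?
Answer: $- \frac{198}{1849} \approx -0.10708$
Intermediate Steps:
$G{\left(s,A \right)} = \left(19 + s\right) \left(50 + s\right)$ ($G{\left(s,A \right)} = \left(50 + s\right) \left(19 + s\right) = \left(19 + s\right) \left(50 + s\right)$)
$\frac{G{\left(-29 - 12,-91 \right)}}{43^{2}} = \frac{950 + \left(-29 - 12\right)^{2} + 69 \left(-29 - 12\right)}{43^{2}} = \frac{950 + \left(-41\right)^{2} + 69 \left(-41\right)}{1849} = \left(950 + 1681 - 2829\right) \frac{1}{1849} = \left(-198\right) \frac{1}{1849} = - \frac{198}{1849}$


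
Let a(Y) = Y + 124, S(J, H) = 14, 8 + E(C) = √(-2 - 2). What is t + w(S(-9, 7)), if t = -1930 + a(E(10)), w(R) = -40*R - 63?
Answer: -2437 + 2*I ≈ -2437.0 + 2.0*I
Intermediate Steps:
E(C) = -8 + 2*I (E(C) = -8 + √(-2 - 2) = -8 + √(-4) = -8 + 2*I)
a(Y) = 124 + Y
w(R) = -63 - 40*R
t = -1814 + 2*I (t = -1930 + (124 + (-8 + 2*I)) = -1930 + (116 + 2*I) = -1814 + 2*I ≈ -1814.0 + 2.0*I)
t + w(S(-9, 7)) = (-1814 + 2*I) + (-63 - 40*14) = (-1814 + 2*I) + (-63 - 560) = (-1814 + 2*I) - 623 = -2437 + 2*I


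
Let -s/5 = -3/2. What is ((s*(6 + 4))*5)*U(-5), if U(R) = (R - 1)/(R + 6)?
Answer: -2250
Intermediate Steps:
U(R) = (-1 + R)/(6 + R)
s = 15/2 (s = -(-15)/2 = -5*(-3/2) = 15/2 ≈ 7.5000)
((s*(6 + 4))*5)*U(-5) = ((15*(6 + 4)/2)*5)*((-1 - 5)/(6 - 5)) = (((15/2)*10)*5)*(-6/1) = (75*5)*(1*(-6)) = 375*(-6) = -2250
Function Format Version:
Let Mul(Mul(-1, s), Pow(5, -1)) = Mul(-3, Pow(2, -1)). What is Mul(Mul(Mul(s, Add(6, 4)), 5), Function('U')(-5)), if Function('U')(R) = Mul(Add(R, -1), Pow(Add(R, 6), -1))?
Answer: -2250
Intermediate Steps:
Function('U')(R) = Mul(Pow(Add(6, R), -1), Add(-1, R)) (Function('U')(R) = Mul(Add(-1, R), Pow(Add(6, R), -1)) = Mul(Pow(Add(6, R), -1), Add(-1, R)))
s = Rational(15, 2) (s = Mul(-5, Mul(-3, Pow(2, -1))) = Mul(-5, Mul(-3, Rational(1, 2))) = Mul(-5, Rational(-3, 2)) = Rational(15, 2) ≈ 7.5000)
Mul(Mul(Mul(s, Add(6, 4)), 5), Function('U')(-5)) = Mul(Mul(Mul(Rational(15, 2), Add(6, 4)), 5), Mul(Pow(Add(6, -5), -1), Add(-1, -5))) = Mul(Mul(Mul(Rational(15, 2), 10), 5), Mul(Pow(1, -1), -6)) = Mul(Mul(75, 5), Mul(1, -6)) = Mul(375, -6) = -2250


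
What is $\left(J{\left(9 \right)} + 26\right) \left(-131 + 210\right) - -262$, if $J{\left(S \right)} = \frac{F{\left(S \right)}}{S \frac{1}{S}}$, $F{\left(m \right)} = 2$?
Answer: $2474$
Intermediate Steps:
$J{\left(S \right)} = 2$ ($J{\left(S \right)} = \frac{2}{S \frac{1}{S}} = \frac{2}{1} = 2 \cdot 1 = 2$)
$\left(J{\left(9 \right)} + 26\right) \left(-131 + 210\right) - -262 = \left(2 + 26\right) \left(-131 + 210\right) - -262 = 28 \cdot 79 + 262 = 2212 + 262 = 2474$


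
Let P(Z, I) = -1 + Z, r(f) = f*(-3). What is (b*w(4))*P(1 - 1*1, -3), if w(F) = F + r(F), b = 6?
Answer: 48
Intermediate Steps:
r(f) = -3*f
w(F) = -2*F (w(F) = F - 3*F = -2*F)
(b*w(4))*P(1 - 1*1, -3) = (6*(-2*4))*(-1 + (1 - 1*1)) = (6*(-8))*(-1 + (1 - 1)) = -48*(-1 + 0) = -48*(-1) = 48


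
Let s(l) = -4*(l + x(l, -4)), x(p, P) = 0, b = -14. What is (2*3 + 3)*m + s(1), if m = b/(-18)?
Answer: 3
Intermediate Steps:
m = 7/9 (m = -14/(-18) = -14*(-1/18) = 7/9 ≈ 0.77778)
s(l) = -4*l (s(l) = -4*(l + 0) = -4*l)
(2*3 + 3)*m + s(1) = (2*3 + 3)*(7/9) - 4*1 = (6 + 3)*(7/9) - 4 = 9*(7/9) - 4 = 7 - 4 = 3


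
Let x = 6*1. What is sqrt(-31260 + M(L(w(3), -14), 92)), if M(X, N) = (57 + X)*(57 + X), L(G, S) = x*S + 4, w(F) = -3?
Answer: I*sqrt(30731) ≈ 175.3*I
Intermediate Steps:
x = 6
L(G, S) = 4 + 6*S (L(G, S) = 6*S + 4 = 4 + 6*S)
M(X, N) = (57 + X)**2
sqrt(-31260 + M(L(w(3), -14), 92)) = sqrt(-31260 + (57 + (4 + 6*(-14)))**2) = sqrt(-31260 + (57 + (4 - 84))**2) = sqrt(-31260 + (57 - 80)**2) = sqrt(-31260 + (-23)**2) = sqrt(-31260 + 529) = sqrt(-30731) = I*sqrt(30731)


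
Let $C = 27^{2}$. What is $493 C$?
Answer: $359397$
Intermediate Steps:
$C = 729$
$493 C = 493 \cdot 729 = 359397$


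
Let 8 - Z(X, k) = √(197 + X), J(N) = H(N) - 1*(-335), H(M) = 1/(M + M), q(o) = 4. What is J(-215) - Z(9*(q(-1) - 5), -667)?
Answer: 140609/430 + 2*√47 ≈ 340.71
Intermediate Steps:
H(M) = 1/(2*M)
J(N) = 335 + 1/(2*N) (J(N) = 1/(2*N) - 1*(-335) = 1/(2*N) + 335 = 335 + 1/(2*N))
Z(X, k) = 8 - √(197 + X)
J(-215) - Z(9*(q(-1) - 5), -667) = (335 + (½)/(-215)) - (8 - √(197 + 9*(4 - 5))) = (335 + (½)*(-1/215)) - (8 - √(197 + 9*(-1))) = (335 - 1/430) - (8 - √(197 - 9)) = 144049/430 - (8 - √188) = 144049/430 - (8 - 2*√47) = 144049/430 + (-8 + 2*√47) = 140609/430 + 2*√47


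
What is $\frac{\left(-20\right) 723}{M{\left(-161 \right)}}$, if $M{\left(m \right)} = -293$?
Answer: $\frac{14460}{293} \approx 49.352$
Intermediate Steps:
$\frac{\left(-20\right) 723}{M{\left(-161 \right)}} = \frac{\left(-20\right) 723}{-293} = \left(-14460\right) \left(- \frac{1}{293}\right) = \frac{14460}{293}$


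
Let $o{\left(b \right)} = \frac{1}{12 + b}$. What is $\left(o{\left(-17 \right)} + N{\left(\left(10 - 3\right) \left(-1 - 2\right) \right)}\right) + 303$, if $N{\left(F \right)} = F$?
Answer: $\frac{1409}{5} \approx 281.8$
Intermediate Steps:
$\left(o{\left(-17 \right)} + N{\left(\left(10 - 3\right) \left(-1 - 2\right) \right)}\right) + 303 = \left(\frac{1}{12 - 17} + \left(10 - 3\right) \left(-1 - 2\right)\right) + 303 = \left(\frac{1}{-5} + 7 \left(-3\right)\right) + 303 = \left(- \frac{1}{5} - 21\right) + 303 = - \frac{106}{5} + 303 = \frac{1409}{5}$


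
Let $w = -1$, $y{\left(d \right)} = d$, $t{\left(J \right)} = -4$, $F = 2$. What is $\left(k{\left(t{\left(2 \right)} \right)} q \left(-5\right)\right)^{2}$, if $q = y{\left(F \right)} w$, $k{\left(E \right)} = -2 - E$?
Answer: $400$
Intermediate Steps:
$q = -2$ ($q = 2 \left(-1\right) = -2$)
$\left(k{\left(t{\left(2 \right)} \right)} q \left(-5\right)\right)^{2} = \left(\left(-2 - -4\right) \left(-2\right) \left(-5\right)\right)^{2} = \left(\left(-2 + 4\right) \left(-2\right) \left(-5\right)\right)^{2} = \left(2 \left(-2\right) \left(-5\right)\right)^{2} = \left(\left(-4\right) \left(-5\right)\right)^{2} = 20^{2} = 400$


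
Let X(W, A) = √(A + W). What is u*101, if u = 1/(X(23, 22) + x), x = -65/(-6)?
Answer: 7878/521 - 10908*√5/2605 ≈ 5.7578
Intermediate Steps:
x = 65/6 (x = -65*(-⅙) = 65/6 ≈ 10.833)
u = 1/(65/6 + 3*√5) (u = 1/(√(22 + 23) + 65/6) = 1/(√45 + 65/6) = 1/(3*√5 + 65/6) = 1/(65/6 + 3*√5) ≈ 0.057008)
u*101 = (78/521 - 108*√5/2605)*101 = 7878/521 - 10908*√5/2605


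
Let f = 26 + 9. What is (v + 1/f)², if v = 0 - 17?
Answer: 352836/1225 ≈ 288.03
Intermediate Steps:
v = -17
f = 35
(v + 1/f)² = (-17 + 1/35)² = (-594/35)² = 352836/1225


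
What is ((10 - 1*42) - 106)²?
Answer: 19044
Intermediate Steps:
((10 - 1*42) - 106)² = ((10 - 42) - 106)² = (-32 - 106)² = (-138)² = 19044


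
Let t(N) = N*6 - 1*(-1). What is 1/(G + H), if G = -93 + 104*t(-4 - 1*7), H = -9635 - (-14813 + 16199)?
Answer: -1/17874 ≈ -5.5947e-5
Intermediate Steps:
t(N) = 1 + 6*N (t(N) = 6*N + 1 = 1 + 6*N)
H = -11021 (H = -9635 - 1*1386 = -9635 - 1386 = -11021)
G = -6853 (G = -93 + 104*(1 + 6*(-4 - 1*7)) = -93 + 104*(1 + 6*(-4 - 7)) = -93 + 104*(1 + 6*(-11)) = -93 + 104*(1 - 66) = -93 + 104*(-65) = -93 - 6760 = -6853)
1/(G + H) = 1/(-6853 - 11021) = 1/(-17874) = -1/17874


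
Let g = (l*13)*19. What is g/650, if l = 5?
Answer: 19/10 ≈ 1.9000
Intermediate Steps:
g = 1235 (g = (5*13)*19 = 65*19 = 1235)
g/650 = 1235/650 = 1235*(1/650) = 19/10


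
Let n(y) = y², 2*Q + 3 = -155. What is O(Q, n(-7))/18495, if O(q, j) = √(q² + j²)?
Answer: √8642/18495 ≈ 0.0050263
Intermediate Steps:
Q = -79 (Q = -3/2 + (½)*(-155) = -3/2 - 155/2 = -79)
O(q, j) = √(j² + q²)
O(Q, n(-7))/18495 = √(((-7)²)² + (-79)²)/18495 = √(49² + 6241)*(1/18495) = √(2401 + 6241)*(1/18495) = √8642*(1/18495) = √8642/18495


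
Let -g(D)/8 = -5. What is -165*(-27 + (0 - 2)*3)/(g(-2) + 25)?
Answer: 1089/13 ≈ 83.769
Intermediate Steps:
g(D) = 40 (g(D) = -8*(-5) = 40)
-165*(-27 + (0 - 2)*3)/(g(-2) + 25) = -165*(-27 + (0 - 2)*3)/(40 + 25) = -165*(-27 - 2*3)/65 = -165*(-27 - 6)/65 = -(-5445)/65 = -165*(-33/65) = 1089/13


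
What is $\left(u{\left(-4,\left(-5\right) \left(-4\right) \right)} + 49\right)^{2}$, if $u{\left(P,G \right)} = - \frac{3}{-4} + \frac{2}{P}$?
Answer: $\frac{38809}{16} \approx 2425.6$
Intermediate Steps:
$u{\left(P,G \right)} = \frac{3}{4} + \frac{2}{P}$ ($u{\left(P,G \right)} = \left(-3\right) \left(- \frac{1}{4}\right) + \frac{2}{P} = \frac{3}{4} + \frac{2}{P}$)
$\left(u{\left(-4,\left(-5\right) \left(-4\right) \right)} + 49\right)^{2} = \left(\left(\frac{3}{4} + \frac{2}{-4}\right) + 49\right)^{2} = \left(\left(\frac{3}{4} + 2 \left(- \frac{1}{4}\right)\right) + 49\right)^{2} = \left(\left(\frac{3}{4} - \frac{1}{2}\right) + 49\right)^{2} = \left(\frac{1}{4} + 49\right)^{2} = \left(\frac{197}{4}\right)^{2} = \frac{38809}{16}$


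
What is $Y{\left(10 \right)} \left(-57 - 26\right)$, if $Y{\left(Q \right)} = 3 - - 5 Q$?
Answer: $-4399$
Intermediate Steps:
$Y{\left(Q \right)} = 3 + 5 Q$
$Y{\left(10 \right)} \left(-57 - 26\right) = \left(3 + 5 \cdot 10\right) \left(-57 - 26\right) = \left(3 + 50\right) \left(-83\right) = 53 \left(-83\right) = -4399$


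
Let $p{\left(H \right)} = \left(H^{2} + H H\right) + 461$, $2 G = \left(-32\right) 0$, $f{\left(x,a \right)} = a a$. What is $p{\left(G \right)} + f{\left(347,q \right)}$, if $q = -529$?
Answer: $280302$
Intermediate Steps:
$f{\left(x,a \right)} = a^{2}$
$G = 0$ ($G = \frac{\left(-32\right) 0}{2} = \frac{1}{2} \cdot 0 = 0$)
$p{\left(H \right)} = 461 + 2 H^{2}$ ($p{\left(H \right)} = \left(H^{2} + H^{2}\right) + 461 = 2 H^{2} + 461 = 461 + 2 H^{2}$)
$p{\left(G \right)} + f{\left(347,q \right)} = \left(461 + 2 \cdot 0^{2}\right) + \left(-529\right)^{2} = \left(461 + 2 \cdot 0\right) + 279841 = \left(461 + 0\right) + 279841 = 461 + 279841 = 280302$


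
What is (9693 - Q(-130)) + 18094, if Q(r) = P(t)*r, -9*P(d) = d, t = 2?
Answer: 249823/9 ≈ 27758.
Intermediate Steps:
P(d) = -d/9
Q(r) = -2*r/9 (Q(r) = (-1/9*2)*r = -2*r/9)
(9693 - Q(-130)) + 18094 = (9693 - (-2)*(-130)/9) + 18094 = (9693 - 1*260/9) + 18094 = (9693 - 260/9) + 18094 = 86977/9 + 18094 = 249823/9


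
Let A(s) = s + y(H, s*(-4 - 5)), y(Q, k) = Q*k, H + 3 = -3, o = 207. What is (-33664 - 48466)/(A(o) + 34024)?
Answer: -82130/45409 ≈ -1.8087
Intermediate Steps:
H = -6 (H = -3 - 3 = -6)
A(s) = 55*s (A(s) = s - 6*s*(-4 - 5) = s - 6*s*(-9) = s - (-54)*s = s + 54*s = 55*s)
(-33664 - 48466)/(A(o) + 34024) = (-33664 - 48466)/(55*207 + 34024) = -82130/(11385 + 34024) = -82130/45409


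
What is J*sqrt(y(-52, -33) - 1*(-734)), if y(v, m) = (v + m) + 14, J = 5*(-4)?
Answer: -20*sqrt(663) ≈ -514.98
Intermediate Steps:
J = -20
y(v, m) = 14 + m + v (y(v, m) = (m + v) + 14 = 14 + m + v)
J*sqrt(y(-52, -33) - 1*(-734)) = -20*sqrt((14 - 33 - 52) - 1*(-734)) = -20*sqrt(-71 + 734) = -20*sqrt(663)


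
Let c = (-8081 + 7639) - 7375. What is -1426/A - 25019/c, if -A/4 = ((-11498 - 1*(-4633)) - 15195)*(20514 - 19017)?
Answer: 1652440331639/516294401880 ≈ 3.2006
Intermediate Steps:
A = 132095280 (A = -4*((-11498 - 1*(-4633)) - 15195)*(20514 - 19017) = -4*((-11498 + 4633) - 15195)*1497 = -4*(-6865 - 15195)*1497 = -(-88240)*1497 = -4*(-33023820) = 132095280)
c = -7817 (c = -442 - 7375 = -7817)
-1426/A - 25019/c = -1426/132095280 - 25019/(-7817) = -1426*1/132095280 - 25019*(-1/7817) = -713/66047640 + 25019/7817 = 1652440331639/516294401880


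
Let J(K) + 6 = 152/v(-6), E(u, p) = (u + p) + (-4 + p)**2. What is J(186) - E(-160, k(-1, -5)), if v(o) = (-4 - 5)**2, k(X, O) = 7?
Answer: 11330/81 ≈ 139.88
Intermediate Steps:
v(o) = 81 (v(o) = (-9)**2 = 81)
E(u, p) = p + u + (-4 + p)**2 (E(u, p) = (p + u) + (-4 + p)**2 = p + u + (-4 + p)**2)
J(K) = -334/81 (J(K) = -6 + 152/81 = -334/81)
J(186) - E(-160, k(-1, -5)) = -334/81 - (7 - 160 + (-4 + 7)**2) = -334/81 - (7 - 160 + 3**2) = -334/81 - (7 - 160 + 9) = -334/81 - 1*(-144) = -334/81 + 144 = 11330/81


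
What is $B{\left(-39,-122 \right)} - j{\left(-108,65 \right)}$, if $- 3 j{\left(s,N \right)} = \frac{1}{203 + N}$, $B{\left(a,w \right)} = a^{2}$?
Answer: $\frac{1222885}{804} \approx 1521.0$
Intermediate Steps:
$j{\left(s,N \right)} = - \frac{1}{3 \left(203 + N\right)}$
$B{\left(-39,-122 \right)} - j{\left(-108,65 \right)} = \left(-39\right)^{2} - - \frac{1}{609 + 3 \cdot 65} = 1521 - - \frac{1}{609 + 195} = 1521 - - \frac{1}{804} = 1521 + \frac{1}{804} = \frac{1222885}{804}$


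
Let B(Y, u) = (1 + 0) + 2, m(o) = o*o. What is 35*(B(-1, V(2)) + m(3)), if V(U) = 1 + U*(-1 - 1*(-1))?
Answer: 420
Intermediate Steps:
V(U) = 1 (V(U) = 1 + U*(-1 + 1) = 1 + U*0 = 1 + 0 = 1)
m(o) = o**2
B(Y, u) = 3 (B(Y, u) = 1 + 2 = 3)
35*(B(-1, V(2)) + m(3)) = 35*(3 + 3**2) = 35*(3 + 9) = 35*12 = 420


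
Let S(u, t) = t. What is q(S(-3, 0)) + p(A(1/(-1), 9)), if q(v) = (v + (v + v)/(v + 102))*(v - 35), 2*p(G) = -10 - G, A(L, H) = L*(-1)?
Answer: -11/2 ≈ -5.5000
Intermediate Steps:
A(L, H) = -L
p(G) = -5 - G/2 (p(G) = (-10 - G)/2 = -5 - G/2)
q(v) = (-35 + v)*(v + 2*v/(102 + v)) (q(v) = (v + (2*v)/(102 + v))*(-35 + v) = (v + 2*v/(102 + v))*(-35 + v) = (-35 + v)*(v + 2*v/(102 + v)))
q(S(-3, 0)) + p(A(1/(-1), 9)) = 0*(-3640 + 0**2 + 69*0)/(102 + 0) + (-5 - (-1)/(2*(-1))) = 0*(-3640 + 0 + 0)/102 + (-5 - (-1)*(-1)/2) = 0*(1/102)*(-3640) + (-5 - 1/2*1) = 0 + (-5 - 1/2) = 0 - 11/2 = -11/2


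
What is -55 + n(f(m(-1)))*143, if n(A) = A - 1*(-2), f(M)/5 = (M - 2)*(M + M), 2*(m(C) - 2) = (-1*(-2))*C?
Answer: -1199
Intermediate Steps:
m(C) = 2 + C (m(C) = 2 + ((-1*(-2))*C)/2 = 2 + (2*C)/2 = 2 + C)
f(M) = 10*M*(-2 + M) (f(M) = 5*((M - 2)*(M + M)) = 5*((-2 + M)*(2*M)) = 5*(2*M*(-2 + M)) = 10*M*(-2 + M))
n(A) = 2 + A (n(A) = A + 2 = 2 + A)
-55 + n(f(m(-1)))*143 = -55 + (2 + 10*(2 - 1)*(-2 + (2 - 1)))*143 = -55 + (2 + 10*1*(-2 + 1))*143 = -55 + (2 + 10*1*(-1))*143 = -55 + (2 - 10)*143 = -55 - 8*143 = -55 - 1144 = -1199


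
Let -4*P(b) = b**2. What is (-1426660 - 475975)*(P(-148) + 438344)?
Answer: -823589807180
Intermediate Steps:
P(b) = -b**2/4
(-1426660 - 475975)*(P(-148) + 438344) = (-1426660 - 475975)*(-1/4*(-148)**2 + 438344) = -1902635*(-1/4*21904 + 438344) = -1902635*(-5476 + 438344) = -1902635*432868 = -823589807180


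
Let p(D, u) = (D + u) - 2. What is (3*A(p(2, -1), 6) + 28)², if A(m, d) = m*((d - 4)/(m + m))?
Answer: 961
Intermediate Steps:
p(D, u) = -2 + D + u
A(m, d) = -2 + d/2 (A(m, d) = m*((-4 + d)/((2*m))) = m*((-4 + d)*(1/(2*m))) = m*((-4 + d)/(2*m)) = -2 + d/2)
(3*A(p(2, -1), 6) + 28)² = (3*(-2 + (½)*6) + 28)² = (3*(-2 + 3) + 28)² = (3*1 + 28)² = (3 + 28)² = 31² = 961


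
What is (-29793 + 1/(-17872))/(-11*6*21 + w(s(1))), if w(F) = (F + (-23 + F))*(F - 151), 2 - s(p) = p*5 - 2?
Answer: -532460497/43143008 ≈ -12.342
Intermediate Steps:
s(p) = 4 - 5*p (s(p) = 2 - (p*5 - 2) = 2 - (5*p - 2) = 2 - (-2 + 5*p) = 2 + (2 - 5*p) = 4 - 5*p)
w(F) = (-151 + F)*(-23 + 2*F) (w(F) = (-23 + 2*F)*(-151 + F) = (-151 + F)*(-23 + 2*F))
(-29793 + 1/(-17872))/(-11*6*21 + w(s(1))) = (-29793 + 1/(-17872))/(-11*6*21 + (3473 - 325*(4 - 5*1) + 2*(4 - 5*1)²)) = (-29793 - 1/17872)/(-66*21 + (3473 - 325*(4 - 5) + 2*(4 - 5)²)) = -532460497/(17872*(-1386 + (3473 - 325*(-1) + 2*(-1)²))) = -532460497/(17872*(-1386 + (3473 + 325 + 2*1))) = -532460497/(17872*(-1386 + (3473 + 325 + 2))) = -532460497/(17872*(-1386 + 3800)) = -532460497/17872/2414 = -532460497/17872*1/2414 = -532460497/43143008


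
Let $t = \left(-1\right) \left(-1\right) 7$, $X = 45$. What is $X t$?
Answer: $315$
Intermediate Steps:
$t = 7$ ($t = 1 \cdot 7 = 7$)
$X t = 45 \cdot 7 = 315$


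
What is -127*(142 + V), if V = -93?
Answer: -6223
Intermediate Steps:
-127*(142 + V) = -127*(142 - 93) = -127*49 = -6223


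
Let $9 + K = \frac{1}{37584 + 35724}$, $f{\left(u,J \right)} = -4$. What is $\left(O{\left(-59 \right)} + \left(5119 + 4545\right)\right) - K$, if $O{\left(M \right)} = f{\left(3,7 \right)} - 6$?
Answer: $\frac{708375203}{73308} \approx 9663.0$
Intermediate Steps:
$O{\left(M \right)} = -10$ ($O{\left(M \right)} = -4 - 6 = -10$)
$K = - \frac{659771}{73308}$ ($K = -9 + \frac{1}{37584 + 35724} = -9 + \frac{1}{73308} = - \frac{659771}{73308} \approx -9.0$)
$\left(O{\left(-59 \right)} + \left(5119 + 4545\right)\right) - K = \left(-10 + \left(5119 + 4545\right)\right) - - \frac{659771}{73308} = \left(-10 + 9664\right) + \frac{659771}{73308} = 9654 + \frac{659771}{73308} = \frac{708375203}{73308}$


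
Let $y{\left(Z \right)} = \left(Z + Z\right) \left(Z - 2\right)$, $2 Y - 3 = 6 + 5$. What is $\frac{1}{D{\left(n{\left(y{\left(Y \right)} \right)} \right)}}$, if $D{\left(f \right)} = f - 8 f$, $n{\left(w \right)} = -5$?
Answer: $\frac{1}{35} \approx 0.028571$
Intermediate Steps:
$Y = 7$ ($Y = \frac{3}{2} + \frac{6 + 5}{2} = \frac{3}{2} + \frac{1}{2} \cdot 11 = \frac{3}{2} + \frac{11}{2} = 7$)
$y{\left(Z \right)} = 2 Z \left(-2 + Z\right)$
$D{\left(f \right)} = - 7 f$
$\frac{1}{D{\left(n{\left(y{\left(Y \right)} \right)} \right)}} = \frac{1}{\left(-7\right) \left(-5\right)} = \frac{1}{35}$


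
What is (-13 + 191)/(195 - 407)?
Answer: -89/106 ≈ -0.83962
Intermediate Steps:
(-13 + 191)/(195 - 407) = 178/(-212) = 178*(-1/212) = -89/106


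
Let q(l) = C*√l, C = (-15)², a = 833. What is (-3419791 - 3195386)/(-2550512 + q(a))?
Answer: 16872088320624/6505069291519 + 10418903775*√17/6505069291519 ≈ 2.6003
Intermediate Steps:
C = 225
q(l) = 225*√l
(-3419791 - 3195386)/(-2550512 + q(a)) = (-3419791 - 3195386)/(-2550512 + 225*√833) = -6615177/(-2550512 + 225*(7*√17)) = -6615177/(-2550512 + 1575*√17)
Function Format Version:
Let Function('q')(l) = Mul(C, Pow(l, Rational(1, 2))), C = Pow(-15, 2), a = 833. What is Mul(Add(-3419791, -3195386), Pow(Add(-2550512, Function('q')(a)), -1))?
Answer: Add(Rational(16872088320624, 6505069291519), Mul(Rational(10418903775, 6505069291519), Pow(17, Rational(1, 2)))) ≈ 2.6003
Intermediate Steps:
C = 225
Function('q')(l) = Mul(225, Pow(l, Rational(1, 2)))
Mul(Add(-3419791, -3195386), Pow(Add(-2550512, Function('q')(a)), -1)) = Mul(Add(-3419791, -3195386), Pow(Add(-2550512, Mul(225, Pow(833, Rational(1, 2)))), -1)) = Mul(-6615177, Pow(Add(-2550512, Mul(225, Mul(7, Pow(17, Rational(1, 2))))), -1)) = Mul(-6615177, Pow(Add(-2550512, Mul(1575, Pow(17, Rational(1, 2)))), -1))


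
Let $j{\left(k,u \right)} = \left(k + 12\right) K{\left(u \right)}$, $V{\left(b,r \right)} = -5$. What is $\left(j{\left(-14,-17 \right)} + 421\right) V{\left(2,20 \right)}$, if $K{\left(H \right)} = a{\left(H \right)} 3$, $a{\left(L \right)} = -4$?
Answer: $-2225$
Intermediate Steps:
$K{\left(H \right)} = -12$ ($K{\left(H \right)} = \left(-4\right) 3 = -12$)
$j{\left(k,u \right)} = -144 - 12 k$ ($j{\left(k,u \right)} = \left(k + 12\right) \left(-12\right) = \left(12 + k\right) \left(-12\right) = -144 - 12 k$)
$\left(j{\left(-14,-17 \right)} + 421\right) V{\left(2,20 \right)} = \left(\left(-144 - -168\right) + 421\right) \left(-5\right) = \left(\left(-144 + 168\right) + 421\right) \left(-5\right) = \left(24 + 421\right) \left(-5\right) = 445 \left(-5\right) = -2225$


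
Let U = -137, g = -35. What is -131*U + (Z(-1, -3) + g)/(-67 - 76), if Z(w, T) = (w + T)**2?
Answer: 2566440/143 ≈ 17947.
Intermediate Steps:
Z(w, T) = (T + w)**2
-131*U + (Z(-1, -3) + g)/(-67 - 76) = -131*(-137) + ((-3 - 1)**2 - 35)/(-67 - 76) = 17947 + ((-4)**2 - 35)/(-143) = 17947 + (16 - 35)*(-1/143) = 17947 - 19*(-1/143) = 17947 + 19/143 = 2566440/143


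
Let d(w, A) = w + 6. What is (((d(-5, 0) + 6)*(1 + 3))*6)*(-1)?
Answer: -168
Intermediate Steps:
d(w, A) = 6 + w
(((d(-5, 0) + 6)*(1 + 3))*6)*(-1) = ((((6 - 5) + 6)*(1 + 3))*6)*(-1) = (((1 + 6)*4)*6)*(-1) = ((7*4)*6)*(-1) = (28*6)*(-1) = 168*(-1) = -168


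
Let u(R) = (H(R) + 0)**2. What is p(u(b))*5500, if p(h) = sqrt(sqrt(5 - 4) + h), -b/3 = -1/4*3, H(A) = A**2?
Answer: 1375*sqrt(6817)/4 ≈ 28382.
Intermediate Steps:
b = 9/4 (b = -3*(-1/4)*3 = -3*(-1*1/4)*3 = -(-3)*3/4 = -3*(-3/4) = 9/4 ≈ 2.2500)
u(R) = R**4 (u(R) = (R**2 + 0)**2 = (R**2)**2 = R**4)
p(h) = sqrt(1 + h) (p(h) = sqrt(sqrt(1) + h) = sqrt(1 + h))
p(u(b))*5500 = sqrt(1 + (9/4)**4)*5500 = sqrt(1 + 6561/256)*5500 = sqrt(6817/256)*5500 = (sqrt(6817)/16)*5500 = 1375*sqrt(6817)/4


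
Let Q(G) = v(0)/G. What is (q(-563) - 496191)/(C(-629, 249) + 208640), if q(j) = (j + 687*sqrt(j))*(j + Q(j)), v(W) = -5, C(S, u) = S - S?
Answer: -179227/208640 - 54438567*I*sqrt(563)/29366080 ≈ -0.85903 - 43.986*I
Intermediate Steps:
C(S, u) = 0
Q(G) = -5/G
q(j) = (j - 5/j)*(j + 687*sqrt(j)) (q(j) = (j + 687*sqrt(j))*(j - 5/j) = (j - 5/j)*(j + 687*sqrt(j)))
(q(-563) - 496191)/(C(-629, 249) + 208640) = ((-5 + (-563)**2 - (-3435)*I*sqrt(563)/563 + 687*(-563)**(3/2)) - 496191)/(0 + 208640) = ((-5 + 316969 - (-3435)*I*sqrt(563)/563 + 687*(-563*I*sqrt(563))) - 496191)/208640 = ((-5 + 316969 + 3435*I*sqrt(563)/563 - 386781*I*sqrt(563)) - 496191)*(1/208640) = ((316964 - 217754268*I*sqrt(563)/563) - 496191)*(1/208640) = (-179227 - 217754268*I*sqrt(563)/563)*(1/208640) = -179227/208640 - 54438567*I*sqrt(563)/29366080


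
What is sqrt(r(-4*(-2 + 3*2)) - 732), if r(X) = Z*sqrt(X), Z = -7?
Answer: 2*sqrt(-183 - 7*I) ≈ 0.51736 - 27.06*I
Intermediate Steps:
r(X) = -7*sqrt(X)
sqrt(r(-4*(-2 + 3*2)) - 732) = sqrt(-7*2*I*sqrt(-2 + 3*2) - 732) = sqrt(-7*2*I*sqrt(-2 + 6) - 732) = sqrt(-7*4*I - 732) = sqrt(-28*I - 732) = sqrt(-732 - 28*I)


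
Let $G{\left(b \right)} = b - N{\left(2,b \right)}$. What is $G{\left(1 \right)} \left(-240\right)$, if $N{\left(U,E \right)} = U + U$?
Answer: $720$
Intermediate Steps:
$N{\left(U,E \right)} = 2 U$
$G{\left(b \right)} = -4 + b$ ($G{\left(b \right)} = b - 2 \cdot 2 = b - 4 = -4 + b$)
$G{\left(1 \right)} \left(-240\right) = \left(-4 + 1\right) \left(-240\right) = \left(-3\right) \left(-240\right) = 720$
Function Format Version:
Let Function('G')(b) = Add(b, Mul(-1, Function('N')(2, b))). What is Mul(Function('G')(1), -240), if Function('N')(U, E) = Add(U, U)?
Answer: 720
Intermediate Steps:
Function('N')(U, E) = Mul(2, U)
Function('G')(b) = Add(-4, b) (Function('G')(b) = Add(b, Mul(-1, Mul(2, 2))) = Add(b, Mul(-1, 4)) = Add(b, -4) = Add(-4, b))
Mul(Function('G')(1), -240) = Mul(Add(-4, 1), -240) = Mul(-3, -240) = 720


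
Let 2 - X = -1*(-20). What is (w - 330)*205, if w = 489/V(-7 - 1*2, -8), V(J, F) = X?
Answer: -439315/6 ≈ -73219.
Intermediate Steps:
X = -18 (X = 2 - (-1)*(-20) = 2 - 1*20 = 2 - 20 = -18)
V(J, F) = -18
w = -163/6 (w = 489/(-18) = 489*(-1/18) = -163/6 ≈ -27.167)
(w - 330)*205 = (-163/6 - 330)*205 = -2143/6*205 = -439315/6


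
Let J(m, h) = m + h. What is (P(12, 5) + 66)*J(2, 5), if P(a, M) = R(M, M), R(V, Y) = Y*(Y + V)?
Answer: 812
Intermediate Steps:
R(V, Y) = Y*(V + Y)
P(a, M) = 2*M**2 (P(a, M) = M*(M + M) = M*(2*M) = 2*M**2)
J(m, h) = h + m
(P(12, 5) + 66)*J(2, 5) = (2*5**2 + 66)*(5 + 2) = (2*25 + 66)*7 = (50 + 66)*7 = 116*7 = 812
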